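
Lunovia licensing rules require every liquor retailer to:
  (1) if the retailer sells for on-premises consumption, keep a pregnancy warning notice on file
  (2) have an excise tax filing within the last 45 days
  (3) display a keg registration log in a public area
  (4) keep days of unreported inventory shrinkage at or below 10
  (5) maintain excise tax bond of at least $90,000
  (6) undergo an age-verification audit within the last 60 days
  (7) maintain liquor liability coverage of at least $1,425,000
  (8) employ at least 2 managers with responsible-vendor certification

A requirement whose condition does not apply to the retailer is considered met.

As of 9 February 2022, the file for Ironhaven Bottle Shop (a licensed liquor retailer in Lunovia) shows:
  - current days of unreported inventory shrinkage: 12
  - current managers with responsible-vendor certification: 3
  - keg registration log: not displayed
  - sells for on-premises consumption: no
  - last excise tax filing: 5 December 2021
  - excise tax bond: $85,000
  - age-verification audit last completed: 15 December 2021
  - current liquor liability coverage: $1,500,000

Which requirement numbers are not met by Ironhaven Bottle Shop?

2, 3, 4, 5

1. condition 'sells for on-premises consumption' does not hold → requirement n/a → met
2. excise tax filing 66 days ago vs limit 45 → not met
3. keg registration log absent → not met
4. days of unreported inventory shrinkage 12 > 10 → not met
5. excise tax bond $85,000 < $90,000 → not met
6. age-verification audit 56 days ago vs limit 60 → met
7. liquor liability coverage $1,500,000 ≥ $1,425,000 → met
8. managers with responsible-vendor certification 3 ≥ 2 → met
Not met: 2, 3, 4, 5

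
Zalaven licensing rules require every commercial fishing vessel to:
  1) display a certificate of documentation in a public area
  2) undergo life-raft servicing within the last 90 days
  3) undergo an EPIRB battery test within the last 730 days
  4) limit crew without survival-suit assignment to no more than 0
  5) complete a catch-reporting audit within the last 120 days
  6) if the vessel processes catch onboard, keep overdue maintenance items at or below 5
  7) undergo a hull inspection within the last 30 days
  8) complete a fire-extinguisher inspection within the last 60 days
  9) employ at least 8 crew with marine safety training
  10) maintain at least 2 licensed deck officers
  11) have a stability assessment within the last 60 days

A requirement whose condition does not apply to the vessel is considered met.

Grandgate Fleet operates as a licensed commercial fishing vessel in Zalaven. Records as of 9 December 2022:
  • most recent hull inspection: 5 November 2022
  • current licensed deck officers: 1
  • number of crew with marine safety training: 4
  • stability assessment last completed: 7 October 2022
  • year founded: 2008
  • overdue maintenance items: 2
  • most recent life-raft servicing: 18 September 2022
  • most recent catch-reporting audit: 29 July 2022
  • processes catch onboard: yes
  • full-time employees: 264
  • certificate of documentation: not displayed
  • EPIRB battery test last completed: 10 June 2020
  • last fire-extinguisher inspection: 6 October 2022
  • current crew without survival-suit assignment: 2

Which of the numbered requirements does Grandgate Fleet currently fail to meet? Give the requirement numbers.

1, 3, 4, 5, 7, 8, 9, 10, 11

1. certificate of documentation absent → not met
2. life-raft servicing 82 days ago vs limit 90 → met
3. EPIRB battery test 912 days ago vs limit 730 → not met
4. crew without survival-suit assignment 2 > 0 → not met
5. catch-reporting audit 133 days ago vs limit 120 → not met
6. condition 'processes catch onboard' holds; overdue maintenance items 2 ≤ 5 → met
7. hull inspection 34 days ago vs limit 30 → not met
8. fire-extinguisher inspection 64 days ago vs limit 60 → not met
9. crew with marine safety training 4 < 8 → not met
10. licensed deck officers 1 < 2 → not met
11. stability assessment 63 days ago vs limit 60 → not met
Not met: 1, 3, 4, 5, 7, 8, 9, 10, 11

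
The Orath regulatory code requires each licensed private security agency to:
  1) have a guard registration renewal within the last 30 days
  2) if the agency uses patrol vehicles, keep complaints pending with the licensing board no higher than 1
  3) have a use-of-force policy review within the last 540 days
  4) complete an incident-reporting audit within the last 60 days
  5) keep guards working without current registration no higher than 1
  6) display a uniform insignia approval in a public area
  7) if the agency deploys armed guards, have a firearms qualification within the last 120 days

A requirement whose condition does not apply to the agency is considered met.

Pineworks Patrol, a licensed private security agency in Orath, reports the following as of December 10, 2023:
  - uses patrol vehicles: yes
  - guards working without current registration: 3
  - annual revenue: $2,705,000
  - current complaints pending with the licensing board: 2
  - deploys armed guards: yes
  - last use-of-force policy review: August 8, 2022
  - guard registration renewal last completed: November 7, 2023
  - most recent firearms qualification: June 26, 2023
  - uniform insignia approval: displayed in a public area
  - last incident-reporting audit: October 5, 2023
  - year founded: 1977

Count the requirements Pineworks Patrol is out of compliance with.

5

1. guard registration renewal 33 days ago vs limit 30 → not met
2. condition 'uses patrol vehicles' holds; complaints pending with the licensing board 2 > 1 → not met
3. use-of-force policy review 489 days ago vs limit 540 → met
4. incident-reporting audit 66 days ago vs limit 60 → not met
5. guards working without current registration 3 > 1 → not met
6. uniform insignia approval present → met
7. condition 'deploys armed guards' holds; firearms qualification 167 days ago vs limit 120 → not met
Not met: 5 of 7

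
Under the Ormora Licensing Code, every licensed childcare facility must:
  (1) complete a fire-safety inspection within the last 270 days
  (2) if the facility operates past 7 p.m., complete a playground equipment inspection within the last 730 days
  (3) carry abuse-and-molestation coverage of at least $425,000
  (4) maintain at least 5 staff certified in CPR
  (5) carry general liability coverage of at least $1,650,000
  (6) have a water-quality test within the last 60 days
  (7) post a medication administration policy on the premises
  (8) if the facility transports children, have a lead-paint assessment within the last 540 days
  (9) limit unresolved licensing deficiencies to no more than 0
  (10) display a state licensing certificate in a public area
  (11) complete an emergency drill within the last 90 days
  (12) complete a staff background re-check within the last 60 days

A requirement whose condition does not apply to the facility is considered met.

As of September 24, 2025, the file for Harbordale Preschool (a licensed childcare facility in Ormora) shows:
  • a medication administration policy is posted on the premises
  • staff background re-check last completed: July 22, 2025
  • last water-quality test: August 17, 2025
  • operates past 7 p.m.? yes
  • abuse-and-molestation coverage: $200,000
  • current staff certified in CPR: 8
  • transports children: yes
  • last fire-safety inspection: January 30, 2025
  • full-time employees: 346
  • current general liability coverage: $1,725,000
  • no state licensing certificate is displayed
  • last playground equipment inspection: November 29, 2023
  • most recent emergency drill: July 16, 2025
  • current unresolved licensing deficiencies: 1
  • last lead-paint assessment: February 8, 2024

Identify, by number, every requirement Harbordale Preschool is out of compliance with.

3, 8, 9, 10, 12

1. fire-safety inspection 237 days ago vs limit 270 → met
2. condition 'operates past 7 p.m.' holds; playground equipment inspection 665 days ago vs limit 730 → met
3. abuse-and-molestation coverage $200,000 < $425,000 → not met
4. staff certified in CPR 8 ≥ 5 → met
5. general liability coverage $1,725,000 ≥ $1,650,000 → met
6. water-quality test 38 days ago vs limit 60 → met
7. medication administration policy present → met
8. condition 'transports children' holds; lead-paint assessment 594 days ago vs limit 540 → not met
9. unresolved licensing deficiencies 1 > 0 → not met
10. state licensing certificate absent → not met
11. emergency drill 70 days ago vs limit 90 → met
12. staff background re-check 64 days ago vs limit 60 → not met
Not met: 3, 8, 9, 10, 12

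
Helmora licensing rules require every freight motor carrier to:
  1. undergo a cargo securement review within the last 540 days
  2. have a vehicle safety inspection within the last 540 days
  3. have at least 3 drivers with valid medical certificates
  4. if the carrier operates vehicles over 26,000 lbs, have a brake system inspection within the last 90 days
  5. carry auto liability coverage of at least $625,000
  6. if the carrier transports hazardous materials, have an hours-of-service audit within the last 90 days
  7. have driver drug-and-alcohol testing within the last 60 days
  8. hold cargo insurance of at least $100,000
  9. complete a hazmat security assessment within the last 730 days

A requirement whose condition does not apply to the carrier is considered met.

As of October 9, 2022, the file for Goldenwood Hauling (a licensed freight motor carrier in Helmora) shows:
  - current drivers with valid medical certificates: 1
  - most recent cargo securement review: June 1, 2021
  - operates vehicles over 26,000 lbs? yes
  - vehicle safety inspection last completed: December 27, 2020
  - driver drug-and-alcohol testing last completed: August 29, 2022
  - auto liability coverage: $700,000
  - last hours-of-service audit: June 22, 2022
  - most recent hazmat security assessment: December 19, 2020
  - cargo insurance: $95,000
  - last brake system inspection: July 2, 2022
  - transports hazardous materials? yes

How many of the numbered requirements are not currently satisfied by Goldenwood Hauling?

1. cargo securement review 495 days ago vs limit 540 → met
2. vehicle safety inspection 651 days ago vs limit 540 → not met
3. drivers with valid medical certificates 1 < 3 → not met
4. condition 'operates vehicles over 26,000 lbs' holds; brake system inspection 99 days ago vs limit 90 → not met
5. auto liability coverage $700,000 ≥ $625,000 → met
6. condition 'transports hazardous materials' holds; hours-of-service audit 109 days ago vs limit 90 → not met
7. driver drug-and-alcohol testing 41 days ago vs limit 60 → met
8. cargo insurance $95,000 < $100,000 → not met
9. hazmat security assessment 659 days ago vs limit 730 → met
Not met: 5 of 9

5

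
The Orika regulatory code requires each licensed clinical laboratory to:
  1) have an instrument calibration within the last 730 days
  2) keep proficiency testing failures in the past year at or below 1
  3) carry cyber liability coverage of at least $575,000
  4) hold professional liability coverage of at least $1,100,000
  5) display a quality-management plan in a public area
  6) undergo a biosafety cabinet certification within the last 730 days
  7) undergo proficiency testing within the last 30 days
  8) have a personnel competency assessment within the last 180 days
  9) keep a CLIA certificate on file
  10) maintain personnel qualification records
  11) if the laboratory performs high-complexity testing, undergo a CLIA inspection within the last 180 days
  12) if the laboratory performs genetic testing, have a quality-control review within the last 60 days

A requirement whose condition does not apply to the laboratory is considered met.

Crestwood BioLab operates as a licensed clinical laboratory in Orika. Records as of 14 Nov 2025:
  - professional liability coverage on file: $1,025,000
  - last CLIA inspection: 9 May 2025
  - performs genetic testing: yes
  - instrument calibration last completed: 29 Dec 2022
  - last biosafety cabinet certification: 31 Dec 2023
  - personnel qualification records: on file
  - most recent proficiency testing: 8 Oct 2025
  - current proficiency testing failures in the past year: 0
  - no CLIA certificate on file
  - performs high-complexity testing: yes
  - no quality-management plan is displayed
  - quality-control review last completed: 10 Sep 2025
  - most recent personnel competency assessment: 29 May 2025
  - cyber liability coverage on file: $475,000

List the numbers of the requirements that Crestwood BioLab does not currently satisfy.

1. instrument calibration 1051 days ago vs limit 730 → not met
2. proficiency testing failures in the past year 0 ≤ 1 → met
3. cyber liability coverage $475,000 < $575,000 → not met
4. professional liability coverage $1,025,000 < $1,100,000 → not met
5. quality-management plan absent → not met
6. biosafety cabinet certification 684 days ago vs limit 730 → met
7. proficiency testing 37 days ago vs limit 30 → not met
8. personnel competency assessment 169 days ago vs limit 180 → met
9. CLIA certificate absent → not met
10. personnel qualification records present → met
11. condition 'performs high-complexity testing' holds; CLIA inspection 189 days ago vs limit 180 → not met
12. condition 'performs genetic testing' holds; quality-control review 65 days ago vs limit 60 → not met
Not met: 1, 3, 4, 5, 7, 9, 11, 12

1, 3, 4, 5, 7, 9, 11, 12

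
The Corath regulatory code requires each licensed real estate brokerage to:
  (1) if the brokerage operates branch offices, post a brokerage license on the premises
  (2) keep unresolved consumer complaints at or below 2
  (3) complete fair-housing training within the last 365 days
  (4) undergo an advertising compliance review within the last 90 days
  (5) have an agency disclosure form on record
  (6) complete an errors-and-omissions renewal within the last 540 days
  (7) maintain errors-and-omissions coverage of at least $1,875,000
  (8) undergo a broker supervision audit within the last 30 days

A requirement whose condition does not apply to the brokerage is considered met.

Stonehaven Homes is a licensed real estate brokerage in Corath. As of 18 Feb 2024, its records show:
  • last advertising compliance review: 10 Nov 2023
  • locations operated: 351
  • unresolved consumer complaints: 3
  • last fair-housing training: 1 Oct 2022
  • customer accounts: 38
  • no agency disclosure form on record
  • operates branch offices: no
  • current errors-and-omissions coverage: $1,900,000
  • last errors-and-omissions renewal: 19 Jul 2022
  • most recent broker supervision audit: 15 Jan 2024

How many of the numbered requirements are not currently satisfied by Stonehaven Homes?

1. condition 'operates branch offices' does not hold → requirement n/a → met
2. unresolved consumer complaints 3 > 2 → not met
3. fair-housing training 505 days ago vs limit 365 → not met
4. advertising compliance review 100 days ago vs limit 90 → not met
5. agency disclosure form absent → not met
6. errors-and-omissions renewal 579 days ago vs limit 540 → not met
7. errors-and-omissions coverage $1,900,000 ≥ $1,875,000 → met
8. broker supervision audit 34 days ago vs limit 30 → not met
Not met: 6 of 8

6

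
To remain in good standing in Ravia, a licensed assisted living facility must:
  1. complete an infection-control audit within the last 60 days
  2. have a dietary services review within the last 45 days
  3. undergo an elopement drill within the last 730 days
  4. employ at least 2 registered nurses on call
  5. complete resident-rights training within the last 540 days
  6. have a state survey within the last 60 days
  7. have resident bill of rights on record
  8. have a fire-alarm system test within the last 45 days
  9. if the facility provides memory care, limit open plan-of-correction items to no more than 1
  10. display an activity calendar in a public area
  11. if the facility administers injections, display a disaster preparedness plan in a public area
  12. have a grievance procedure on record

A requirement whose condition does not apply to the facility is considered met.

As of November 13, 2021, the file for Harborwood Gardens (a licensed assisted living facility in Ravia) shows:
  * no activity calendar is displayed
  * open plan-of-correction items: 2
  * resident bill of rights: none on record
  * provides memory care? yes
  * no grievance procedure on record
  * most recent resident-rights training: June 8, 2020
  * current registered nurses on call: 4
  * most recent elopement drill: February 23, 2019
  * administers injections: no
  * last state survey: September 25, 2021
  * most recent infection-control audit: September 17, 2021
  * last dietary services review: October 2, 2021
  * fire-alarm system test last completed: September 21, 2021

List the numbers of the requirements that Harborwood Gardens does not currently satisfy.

3, 7, 8, 9, 10, 12

1. infection-control audit 57 days ago vs limit 60 → met
2. dietary services review 42 days ago vs limit 45 → met
3. elopement drill 994 days ago vs limit 730 → not met
4. registered nurses on call 4 ≥ 2 → met
5. resident-rights training 523 days ago vs limit 540 → met
6. state survey 49 days ago vs limit 60 → met
7. resident bill of rights absent → not met
8. fire-alarm system test 53 days ago vs limit 45 → not met
9. condition 'provides memory care' holds; open plan-of-correction items 2 > 1 → not met
10. activity calendar absent → not met
11. condition 'administers injections' does not hold → requirement n/a → met
12. grievance procedure absent → not met
Not met: 3, 7, 8, 9, 10, 12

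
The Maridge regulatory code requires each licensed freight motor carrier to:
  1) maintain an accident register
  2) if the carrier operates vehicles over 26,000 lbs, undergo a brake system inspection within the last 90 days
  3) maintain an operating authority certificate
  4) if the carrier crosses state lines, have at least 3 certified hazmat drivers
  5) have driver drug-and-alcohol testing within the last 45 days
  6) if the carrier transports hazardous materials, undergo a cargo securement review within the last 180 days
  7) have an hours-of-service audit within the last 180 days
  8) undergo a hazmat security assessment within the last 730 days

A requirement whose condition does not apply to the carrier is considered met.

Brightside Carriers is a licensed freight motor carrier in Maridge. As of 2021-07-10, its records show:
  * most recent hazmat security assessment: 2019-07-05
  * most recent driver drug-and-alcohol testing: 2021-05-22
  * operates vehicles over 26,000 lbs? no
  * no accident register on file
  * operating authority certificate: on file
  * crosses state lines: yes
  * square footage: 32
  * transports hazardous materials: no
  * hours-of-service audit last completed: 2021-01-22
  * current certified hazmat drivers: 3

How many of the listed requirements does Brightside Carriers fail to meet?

1. accident register absent → not met
2. condition 'operates vehicles over 26,000 lbs' does not hold → requirement n/a → met
3. operating authority certificate present → met
4. condition 'crosses state lines' holds; certified hazmat drivers 3 ≥ 3 → met
5. driver drug-and-alcohol testing 49 days ago vs limit 45 → not met
6. condition 'transports hazardous materials' does not hold → requirement n/a → met
7. hours-of-service audit 169 days ago vs limit 180 → met
8. hazmat security assessment 736 days ago vs limit 730 → not met
Not met: 3 of 8

3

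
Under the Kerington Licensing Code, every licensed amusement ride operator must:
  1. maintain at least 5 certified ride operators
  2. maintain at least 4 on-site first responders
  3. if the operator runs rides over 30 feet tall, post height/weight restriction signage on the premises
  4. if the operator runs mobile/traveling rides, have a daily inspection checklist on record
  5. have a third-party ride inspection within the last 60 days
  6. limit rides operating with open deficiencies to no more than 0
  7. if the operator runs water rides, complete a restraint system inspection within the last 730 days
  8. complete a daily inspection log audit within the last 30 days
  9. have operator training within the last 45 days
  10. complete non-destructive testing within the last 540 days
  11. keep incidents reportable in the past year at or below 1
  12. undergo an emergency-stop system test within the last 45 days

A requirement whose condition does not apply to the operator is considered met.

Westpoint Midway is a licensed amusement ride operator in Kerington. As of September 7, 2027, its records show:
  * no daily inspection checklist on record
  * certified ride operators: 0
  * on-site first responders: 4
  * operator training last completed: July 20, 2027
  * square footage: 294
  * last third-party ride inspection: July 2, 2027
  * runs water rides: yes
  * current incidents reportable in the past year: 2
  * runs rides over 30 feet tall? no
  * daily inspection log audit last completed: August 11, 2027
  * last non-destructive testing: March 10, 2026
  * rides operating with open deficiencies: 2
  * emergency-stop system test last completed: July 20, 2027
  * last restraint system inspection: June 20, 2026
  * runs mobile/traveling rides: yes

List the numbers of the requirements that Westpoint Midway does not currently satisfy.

1. certified ride operators 0 < 5 → not met
2. on-site first responders 4 ≥ 4 → met
3. condition 'runs rides over 30 feet tall' does not hold → requirement n/a → met
4. condition 'runs mobile/traveling rides' holds; daily inspection checklist absent → not met
5. third-party ride inspection 67 days ago vs limit 60 → not met
6. rides operating with open deficiencies 2 > 0 → not met
7. condition 'runs water rides' holds; restraint system inspection 444 days ago vs limit 730 → met
8. daily inspection log audit 27 days ago vs limit 30 → met
9. operator training 49 days ago vs limit 45 → not met
10. non-destructive testing 546 days ago vs limit 540 → not met
11. incidents reportable in the past year 2 > 1 → not met
12. emergency-stop system test 49 days ago vs limit 45 → not met
Not met: 1, 4, 5, 6, 9, 10, 11, 12

1, 4, 5, 6, 9, 10, 11, 12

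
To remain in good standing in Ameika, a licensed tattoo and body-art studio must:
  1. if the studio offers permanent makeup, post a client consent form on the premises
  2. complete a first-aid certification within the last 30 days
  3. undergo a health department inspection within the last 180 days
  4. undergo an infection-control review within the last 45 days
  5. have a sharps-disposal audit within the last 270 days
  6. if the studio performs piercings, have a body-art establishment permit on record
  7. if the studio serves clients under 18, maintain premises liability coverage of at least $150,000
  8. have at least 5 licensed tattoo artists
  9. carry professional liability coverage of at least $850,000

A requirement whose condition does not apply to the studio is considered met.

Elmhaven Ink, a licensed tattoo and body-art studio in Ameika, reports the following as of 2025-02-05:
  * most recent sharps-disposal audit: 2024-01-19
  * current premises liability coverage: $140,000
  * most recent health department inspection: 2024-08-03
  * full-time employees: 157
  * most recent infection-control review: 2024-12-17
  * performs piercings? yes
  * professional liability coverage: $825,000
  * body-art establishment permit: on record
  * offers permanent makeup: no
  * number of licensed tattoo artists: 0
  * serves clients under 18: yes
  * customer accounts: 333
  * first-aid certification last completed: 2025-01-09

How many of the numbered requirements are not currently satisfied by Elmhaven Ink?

1. condition 'offers permanent makeup' does not hold → requirement n/a → met
2. first-aid certification 27 days ago vs limit 30 → met
3. health department inspection 186 days ago vs limit 180 → not met
4. infection-control review 50 days ago vs limit 45 → not met
5. sharps-disposal audit 383 days ago vs limit 270 → not met
6. condition 'performs piercings' holds; body-art establishment permit present → met
7. condition 'serves clients under 18' holds; premises liability coverage $140,000 < $150,000 → not met
8. licensed tattoo artists 0 < 5 → not met
9. professional liability coverage $825,000 < $850,000 → not met
Not met: 6 of 9

6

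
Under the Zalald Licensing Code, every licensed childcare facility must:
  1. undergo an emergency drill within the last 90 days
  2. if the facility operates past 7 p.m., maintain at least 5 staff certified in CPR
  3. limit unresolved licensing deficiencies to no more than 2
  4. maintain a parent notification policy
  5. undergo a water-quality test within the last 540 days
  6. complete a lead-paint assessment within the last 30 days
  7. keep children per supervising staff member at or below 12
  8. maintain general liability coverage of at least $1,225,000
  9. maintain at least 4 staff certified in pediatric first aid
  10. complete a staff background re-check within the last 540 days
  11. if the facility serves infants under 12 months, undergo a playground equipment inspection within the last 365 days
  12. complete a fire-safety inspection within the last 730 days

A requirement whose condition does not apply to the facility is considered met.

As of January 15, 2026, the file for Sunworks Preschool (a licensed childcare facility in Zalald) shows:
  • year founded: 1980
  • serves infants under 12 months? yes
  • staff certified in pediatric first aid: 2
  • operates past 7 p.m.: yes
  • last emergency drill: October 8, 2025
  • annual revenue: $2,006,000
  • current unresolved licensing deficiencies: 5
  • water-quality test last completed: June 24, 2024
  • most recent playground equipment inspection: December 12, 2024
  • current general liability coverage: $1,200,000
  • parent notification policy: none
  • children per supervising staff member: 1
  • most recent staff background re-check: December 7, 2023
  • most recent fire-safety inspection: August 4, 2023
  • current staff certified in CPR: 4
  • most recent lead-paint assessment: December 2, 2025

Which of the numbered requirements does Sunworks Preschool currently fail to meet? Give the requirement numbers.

1, 2, 3, 4, 5, 6, 8, 9, 10, 11, 12

1. emergency drill 99 days ago vs limit 90 → not met
2. condition 'operates past 7 p.m.' holds; staff certified in CPR 4 < 5 → not met
3. unresolved licensing deficiencies 5 > 2 → not met
4. parent notification policy absent → not met
5. water-quality test 570 days ago vs limit 540 → not met
6. lead-paint assessment 44 days ago vs limit 30 → not met
7. children per supervising staff member 1 ≤ 12 → met
8. general liability coverage $1,200,000 < $1,225,000 → not met
9. staff certified in pediatric first aid 2 < 4 → not met
10. staff background re-check 770 days ago vs limit 540 → not met
11. condition 'serves infants under 12 months' holds; playground equipment inspection 399 days ago vs limit 365 → not met
12. fire-safety inspection 895 days ago vs limit 730 → not met
Not met: 1, 2, 3, 4, 5, 6, 8, 9, 10, 11, 12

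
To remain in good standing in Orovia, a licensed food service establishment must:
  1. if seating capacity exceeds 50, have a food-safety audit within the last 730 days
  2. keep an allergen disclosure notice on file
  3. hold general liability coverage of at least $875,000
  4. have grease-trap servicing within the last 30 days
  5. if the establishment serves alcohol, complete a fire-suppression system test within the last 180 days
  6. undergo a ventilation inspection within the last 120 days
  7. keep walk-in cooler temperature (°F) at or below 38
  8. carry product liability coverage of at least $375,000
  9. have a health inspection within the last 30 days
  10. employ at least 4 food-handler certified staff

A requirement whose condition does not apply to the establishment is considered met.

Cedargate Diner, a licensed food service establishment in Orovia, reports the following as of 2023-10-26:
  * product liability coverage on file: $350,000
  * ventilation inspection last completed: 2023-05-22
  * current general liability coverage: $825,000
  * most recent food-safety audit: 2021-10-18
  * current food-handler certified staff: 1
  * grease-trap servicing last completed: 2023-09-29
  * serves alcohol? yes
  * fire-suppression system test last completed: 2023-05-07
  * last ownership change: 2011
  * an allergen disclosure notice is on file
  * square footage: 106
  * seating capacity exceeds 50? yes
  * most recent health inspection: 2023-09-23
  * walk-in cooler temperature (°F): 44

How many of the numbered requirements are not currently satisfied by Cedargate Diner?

1. condition 'seating capacity exceeds 50' holds; food-safety audit 738 days ago vs limit 730 → not met
2. allergen disclosure notice present → met
3. general liability coverage $825,000 < $875,000 → not met
4. grease-trap servicing 27 days ago vs limit 30 → met
5. condition 'serves alcohol' holds; fire-suppression system test 172 days ago vs limit 180 → met
6. ventilation inspection 157 days ago vs limit 120 → not met
7. walk-in cooler temperature (°F) 44 > 38 → not met
8. product liability coverage $350,000 < $375,000 → not met
9. health inspection 33 days ago vs limit 30 → not met
10. food-handler certified staff 1 < 4 → not met
Not met: 7 of 10

7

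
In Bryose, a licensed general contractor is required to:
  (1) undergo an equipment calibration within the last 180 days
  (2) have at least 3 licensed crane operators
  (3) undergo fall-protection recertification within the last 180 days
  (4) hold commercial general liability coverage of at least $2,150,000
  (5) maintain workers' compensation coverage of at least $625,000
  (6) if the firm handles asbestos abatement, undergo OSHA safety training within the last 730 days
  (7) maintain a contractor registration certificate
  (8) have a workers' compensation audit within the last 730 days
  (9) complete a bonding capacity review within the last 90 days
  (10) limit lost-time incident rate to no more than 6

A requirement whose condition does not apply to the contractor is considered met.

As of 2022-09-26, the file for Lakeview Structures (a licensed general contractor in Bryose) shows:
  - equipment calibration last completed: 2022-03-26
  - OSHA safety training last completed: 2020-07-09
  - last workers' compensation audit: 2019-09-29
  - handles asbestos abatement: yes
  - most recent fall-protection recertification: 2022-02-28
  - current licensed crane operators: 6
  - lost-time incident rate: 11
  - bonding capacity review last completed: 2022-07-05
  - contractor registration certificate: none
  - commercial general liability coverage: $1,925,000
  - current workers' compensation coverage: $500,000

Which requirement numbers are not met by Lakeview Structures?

1, 3, 4, 5, 6, 7, 8, 10

1. equipment calibration 184 days ago vs limit 180 → not met
2. licensed crane operators 6 ≥ 3 → met
3. fall-protection recertification 210 days ago vs limit 180 → not met
4. commercial general liability coverage $1,925,000 < $2,150,000 → not met
5. workers' compensation coverage $500,000 < $625,000 → not met
6. condition 'handles asbestos abatement' holds; OSHA safety training 809 days ago vs limit 730 → not met
7. contractor registration certificate absent → not met
8. workers' compensation audit 1093 days ago vs limit 730 → not met
9. bonding capacity review 83 days ago vs limit 90 → met
10. lost-time incident rate 11 > 6 → not met
Not met: 1, 3, 4, 5, 6, 7, 8, 10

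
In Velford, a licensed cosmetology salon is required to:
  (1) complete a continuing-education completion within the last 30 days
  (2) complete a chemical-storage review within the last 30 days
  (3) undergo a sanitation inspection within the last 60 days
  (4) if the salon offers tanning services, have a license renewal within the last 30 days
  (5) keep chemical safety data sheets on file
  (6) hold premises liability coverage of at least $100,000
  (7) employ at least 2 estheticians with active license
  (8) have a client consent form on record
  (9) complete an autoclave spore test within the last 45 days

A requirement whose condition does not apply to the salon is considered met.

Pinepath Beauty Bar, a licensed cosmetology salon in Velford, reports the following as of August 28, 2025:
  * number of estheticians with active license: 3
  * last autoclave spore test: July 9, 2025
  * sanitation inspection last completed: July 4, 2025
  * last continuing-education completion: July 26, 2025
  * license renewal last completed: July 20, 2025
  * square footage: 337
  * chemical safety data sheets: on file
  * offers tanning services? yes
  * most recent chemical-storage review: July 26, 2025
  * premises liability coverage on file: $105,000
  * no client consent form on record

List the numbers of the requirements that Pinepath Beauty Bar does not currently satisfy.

1, 2, 4, 8, 9

1. continuing-education completion 33 days ago vs limit 30 → not met
2. chemical-storage review 33 days ago vs limit 30 → not met
3. sanitation inspection 55 days ago vs limit 60 → met
4. condition 'offers tanning services' holds; license renewal 39 days ago vs limit 30 → not met
5. chemical safety data sheets present → met
6. premises liability coverage $105,000 ≥ $100,000 → met
7. estheticians with active license 3 ≥ 2 → met
8. client consent form absent → not met
9. autoclave spore test 50 days ago vs limit 45 → not met
Not met: 1, 2, 4, 8, 9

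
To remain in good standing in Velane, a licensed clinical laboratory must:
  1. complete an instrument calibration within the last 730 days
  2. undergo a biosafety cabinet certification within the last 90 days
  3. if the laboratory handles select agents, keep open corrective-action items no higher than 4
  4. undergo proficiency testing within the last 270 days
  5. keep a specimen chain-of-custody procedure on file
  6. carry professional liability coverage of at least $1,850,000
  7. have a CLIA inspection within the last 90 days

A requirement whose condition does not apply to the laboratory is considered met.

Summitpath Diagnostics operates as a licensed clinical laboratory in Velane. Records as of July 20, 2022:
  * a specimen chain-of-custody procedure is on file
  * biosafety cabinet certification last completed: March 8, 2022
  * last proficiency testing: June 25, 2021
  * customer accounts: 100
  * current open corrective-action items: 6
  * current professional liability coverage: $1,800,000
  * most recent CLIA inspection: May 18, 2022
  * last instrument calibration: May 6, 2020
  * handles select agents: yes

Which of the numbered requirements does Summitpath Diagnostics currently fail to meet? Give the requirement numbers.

1, 2, 3, 4, 6

1. instrument calibration 805 days ago vs limit 730 → not met
2. biosafety cabinet certification 134 days ago vs limit 90 → not met
3. condition 'handles select agents' holds; open corrective-action items 6 > 4 → not met
4. proficiency testing 390 days ago vs limit 270 → not met
5. specimen chain-of-custody procedure present → met
6. professional liability coverage $1,800,000 < $1,850,000 → not met
7. CLIA inspection 63 days ago vs limit 90 → met
Not met: 1, 2, 3, 4, 6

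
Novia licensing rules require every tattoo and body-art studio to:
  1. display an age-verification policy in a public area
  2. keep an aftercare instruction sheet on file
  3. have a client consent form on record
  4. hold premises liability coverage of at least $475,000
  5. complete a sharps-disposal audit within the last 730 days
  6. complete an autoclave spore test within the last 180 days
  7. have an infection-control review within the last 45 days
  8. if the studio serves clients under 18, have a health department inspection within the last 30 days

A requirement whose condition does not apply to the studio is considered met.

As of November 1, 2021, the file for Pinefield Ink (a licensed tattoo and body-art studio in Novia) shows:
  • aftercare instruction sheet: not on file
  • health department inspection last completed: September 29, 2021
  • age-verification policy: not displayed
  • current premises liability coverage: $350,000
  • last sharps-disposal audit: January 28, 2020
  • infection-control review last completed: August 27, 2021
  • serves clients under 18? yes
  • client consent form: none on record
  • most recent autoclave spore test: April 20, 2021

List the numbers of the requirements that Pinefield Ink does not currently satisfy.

1, 2, 3, 4, 6, 7, 8

1. age-verification policy absent → not met
2. aftercare instruction sheet absent → not met
3. client consent form absent → not met
4. premises liability coverage $350,000 < $475,000 → not met
5. sharps-disposal audit 643 days ago vs limit 730 → met
6. autoclave spore test 195 days ago vs limit 180 → not met
7. infection-control review 66 days ago vs limit 45 → not met
8. condition 'serves clients under 18' holds; health department inspection 33 days ago vs limit 30 → not met
Not met: 1, 2, 3, 4, 6, 7, 8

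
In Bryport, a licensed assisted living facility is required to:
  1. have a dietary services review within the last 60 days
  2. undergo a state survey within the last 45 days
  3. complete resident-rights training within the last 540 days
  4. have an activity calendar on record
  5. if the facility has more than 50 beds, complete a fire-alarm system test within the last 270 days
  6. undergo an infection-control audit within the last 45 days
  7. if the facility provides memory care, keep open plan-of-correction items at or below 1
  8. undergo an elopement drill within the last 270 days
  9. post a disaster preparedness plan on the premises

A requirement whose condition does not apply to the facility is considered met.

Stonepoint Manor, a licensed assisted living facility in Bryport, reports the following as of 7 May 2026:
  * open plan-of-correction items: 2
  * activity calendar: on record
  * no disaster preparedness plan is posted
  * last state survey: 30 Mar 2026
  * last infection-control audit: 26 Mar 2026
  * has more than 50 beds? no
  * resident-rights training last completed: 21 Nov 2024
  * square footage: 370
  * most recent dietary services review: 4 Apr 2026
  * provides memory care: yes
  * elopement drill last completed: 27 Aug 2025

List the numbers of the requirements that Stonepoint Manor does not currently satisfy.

1. dietary services review 33 days ago vs limit 60 → met
2. state survey 38 days ago vs limit 45 → met
3. resident-rights training 532 days ago vs limit 540 → met
4. activity calendar present → met
5. condition 'has more than 50 beds' does not hold → requirement n/a → met
6. infection-control audit 42 days ago vs limit 45 → met
7. condition 'provides memory care' holds; open plan-of-correction items 2 > 1 → not met
8. elopement drill 253 days ago vs limit 270 → met
9. disaster preparedness plan absent → not met
Not met: 7, 9

7, 9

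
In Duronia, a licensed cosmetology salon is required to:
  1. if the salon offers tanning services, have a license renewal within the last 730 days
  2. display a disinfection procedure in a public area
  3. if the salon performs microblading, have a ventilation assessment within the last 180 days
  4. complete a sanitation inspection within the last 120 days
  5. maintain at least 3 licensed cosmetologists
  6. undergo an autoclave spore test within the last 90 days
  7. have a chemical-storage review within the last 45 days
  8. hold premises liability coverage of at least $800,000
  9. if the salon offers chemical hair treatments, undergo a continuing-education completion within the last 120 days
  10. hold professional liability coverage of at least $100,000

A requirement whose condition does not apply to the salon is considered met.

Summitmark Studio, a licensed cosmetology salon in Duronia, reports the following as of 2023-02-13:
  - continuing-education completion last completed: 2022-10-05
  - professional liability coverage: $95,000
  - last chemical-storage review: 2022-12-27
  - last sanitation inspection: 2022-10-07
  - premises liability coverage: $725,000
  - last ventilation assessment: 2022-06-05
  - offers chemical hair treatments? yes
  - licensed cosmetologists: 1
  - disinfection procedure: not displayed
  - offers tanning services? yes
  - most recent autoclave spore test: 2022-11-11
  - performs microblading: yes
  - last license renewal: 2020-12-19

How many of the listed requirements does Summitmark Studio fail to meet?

10

1. condition 'offers tanning services' holds; license renewal 786 days ago vs limit 730 → not met
2. disinfection procedure absent → not met
3. condition 'performs microblading' holds; ventilation assessment 253 days ago vs limit 180 → not met
4. sanitation inspection 129 days ago vs limit 120 → not met
5. licensed cosmetologists 1 < 3 → not met
6. autoclave spore test 94 days ago vs limit 90 → not met
7. chemical-storage review 48 days ago vs limit 45 → not met
8. premises liability coverage $725,000 < $800,000 → not met
9. condition 'offers chemical hair treatments' holds; continuing-education completion 131 days ago vs limit 120 → not met
10. professional liability coverage $95,000 < $100,000 → not met
Not met: 10 of 10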